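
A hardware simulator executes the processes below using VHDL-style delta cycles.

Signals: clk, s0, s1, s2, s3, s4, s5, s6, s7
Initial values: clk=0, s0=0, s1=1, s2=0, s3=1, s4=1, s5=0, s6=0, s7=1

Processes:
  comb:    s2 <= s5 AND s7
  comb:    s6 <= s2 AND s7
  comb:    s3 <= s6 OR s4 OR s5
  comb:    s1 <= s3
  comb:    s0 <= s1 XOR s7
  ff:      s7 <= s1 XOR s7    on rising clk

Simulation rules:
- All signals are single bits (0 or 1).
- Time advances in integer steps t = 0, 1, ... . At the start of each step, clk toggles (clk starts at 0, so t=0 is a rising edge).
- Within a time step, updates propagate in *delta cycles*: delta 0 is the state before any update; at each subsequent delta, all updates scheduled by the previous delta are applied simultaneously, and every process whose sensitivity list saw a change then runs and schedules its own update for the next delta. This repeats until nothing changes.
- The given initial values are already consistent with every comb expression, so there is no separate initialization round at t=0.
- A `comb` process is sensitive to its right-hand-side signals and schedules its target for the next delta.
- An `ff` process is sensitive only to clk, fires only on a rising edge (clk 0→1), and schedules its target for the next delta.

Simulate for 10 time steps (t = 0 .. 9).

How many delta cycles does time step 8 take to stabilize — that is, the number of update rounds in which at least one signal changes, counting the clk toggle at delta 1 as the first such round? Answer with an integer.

t=0 Δ0: s4=1 s6=0 s5=0 s7=1 s2=0 s3=1 s0=0 s1=1 clk=0
  Δ1: clk:0→1
  Δ2: s7:1→0
  Δ3: s0:0→1
  (3Δ to stable)
t=1 Δ0: s4=1 s6=0 s5=0 s7=0 s2=0 s3=1 s0=1 s1=1 clk=1
  Δ1: clk:1→0
  (1Δ to stable)
t=2 Δ0: s4=1 s6=0 s5=0 s7=0 s2=0 s3=1 s0=1 s1=1 clk=0
  Δ1: clk:0→1
  Δ2: s7:0→1
  Δ3: s0:1→0
  (3Δ to stable)
t=3 Δ0: s4=1 s6=0 s5=0 s7=1 s2=0 s3=1 s0=0 s1=1 clk=1
  Δ1: clk:1→0
  (1Δ to stable)
t=4 Δ0: s4=1 s6=0 s5=0 s7=1 s2=0 s3=1 s0=0 s1=1 clk=0
  Δ1: clk:0→1
  Δ2: s7:1→0
  Δ3: s0:0→1
  (3Δ to stable)
t=5 Δ0: s4=1 s6=0 s5=0 s7=0 s2=0 s3=1 s0=1 s1=1 clk=1
  Δ1: clk:1→0
  (1Δ to stable)
t=6 Δ0: s4=1 s6=0 s5=0 s7=0 s2=0 s3=1 s0=1 s1=1 clk=0
  Δ1: clk:0→1
  Δ2: s7:0→1
  Δ3: s0:1→0
  (3Δ to stable)
t=7 Δ0: s4=1 s6=0 s5=0 s7=1 s2=0 s3=1 s0=0 s1=1 clk=1
  Δ1: clk:1→0
  (1Δ to stable)
t=8 Δ0: s4=1 s6=0 s5=0 s7=1 s2=0 s3=1 s0=0 s1=1 clk=0
  Δ1: clk:0→1
  Δ2: s7:1→0
  Δ3: s0:0→1
  (3Δ to stable)
t=9 Δ0: s4=1 s6=0 s5=0 s7=0 s2=0 s3=1 s0=1 s1=1 clk=1
  Δ1: clk:1→0
  (1Δ to stable)

3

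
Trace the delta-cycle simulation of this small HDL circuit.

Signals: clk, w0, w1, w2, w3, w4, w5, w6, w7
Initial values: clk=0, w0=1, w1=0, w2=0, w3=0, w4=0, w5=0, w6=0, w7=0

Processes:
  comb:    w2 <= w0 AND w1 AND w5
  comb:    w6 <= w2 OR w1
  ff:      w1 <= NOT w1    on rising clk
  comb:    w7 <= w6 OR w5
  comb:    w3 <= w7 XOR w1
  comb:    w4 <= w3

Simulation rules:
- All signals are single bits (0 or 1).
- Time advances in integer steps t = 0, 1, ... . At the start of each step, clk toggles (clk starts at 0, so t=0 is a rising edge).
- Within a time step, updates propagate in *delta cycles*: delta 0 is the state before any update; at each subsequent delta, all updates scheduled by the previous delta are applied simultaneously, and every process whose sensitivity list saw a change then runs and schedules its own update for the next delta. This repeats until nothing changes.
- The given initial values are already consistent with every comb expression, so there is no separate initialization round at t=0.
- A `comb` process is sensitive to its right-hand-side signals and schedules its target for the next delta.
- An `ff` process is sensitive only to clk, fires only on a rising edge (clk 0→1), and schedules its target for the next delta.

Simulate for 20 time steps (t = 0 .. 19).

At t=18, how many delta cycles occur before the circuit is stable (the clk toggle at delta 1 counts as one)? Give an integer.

[bits: w2,w1,clk,w4,w5,w6,w0,w7,w3]
t=0: Δ0=000000100 Δ1=001000100 Δ2=011000100 Δ3=011001101 Δ4=011101111 Δ5=011101110 Δ6=011001110 | 6Δ
t=1: Δ0=011001110 Δ1=010001110 | 1Δ
t=2: Δ0=010001110 Δ1=011001110 Δ2=001001110 Δ3=001000111 Δ4=001100101 Δ5=001100100 Δ6=001000100 | 6Δ
t=3: Δ0=001000100 Δ1=000000100 | 1Δ
t=4: Δ0=000000100 Δ1=001000100 Δ2=011000100 Δ3=011001101 Δ4=011101111 Δ5=011101110 Δ6=011001110 | 6Δ
t=5: Δ0=011001110 Δ1=010001110 | 1Δ
t=6: Δ0=010001110 Δ1=011001110 Δ2=001001110 Δ3=001000111 Δ4=001100101 Δ5=001100100 Δ6=001000100 | 6Δ
t=7: Δ0=001000100 Δ1=000000100 | 1Δ
t=8: Δ0=000000100 Δ1=001000100 Δ2=011000100 Δ3=011001101 Δ4=011101111 Δ5=011101110 Δ6=011001110 | 6Δ
t=9: Δ0=011001110 Δ1=010001110 | 1Δ
t=10: Δ0=010001110 Δ1=011001110 Δ2=001001110 Δ3=001000111 Δ4=001100101 Δ5=001100100 Δ6=001000100 | 6Δ
t=11: Δ0=001000100 Δ1=000000100 | 1Δ
t=12: Δ0=000000100 Δ1=001000100 Δ2=011000100 Δ3=011001101 Δ4=011101111 Δ5=011101110 Δ6=011001110 | 6Δ
t=13: Δ0=011001110 Δ1=010001110 | 1Δ
t=14: Δ0=010001110 Δ1=011001110 Δ2=001001110 Δ3=001000111 Δ4=001100101 Δ5=001100100 Δ6=001000100 | 6Δ
t=15: Δ0=001000100 Δ1=000000100 | 1Δ
t=16: Δ0=000000100 Δ1=001000100 Δ2=011000100 Δ3=011001101 Δ4=011101111 Δ5=011101110 Δ6=011001110 | 6Δ
t=17: Δ0=011001110 Δ1=010001110 | 1Δ
t=18: Δ0=010001110 Δ1=011001110 Δ2=001001110 Δ3=001000111 Δ4=001100101 Δ5=001100100 Δ6=001000100 | 6Δ
t=19: Δ0=001000100 Δ1=000000100 | 1Δ

6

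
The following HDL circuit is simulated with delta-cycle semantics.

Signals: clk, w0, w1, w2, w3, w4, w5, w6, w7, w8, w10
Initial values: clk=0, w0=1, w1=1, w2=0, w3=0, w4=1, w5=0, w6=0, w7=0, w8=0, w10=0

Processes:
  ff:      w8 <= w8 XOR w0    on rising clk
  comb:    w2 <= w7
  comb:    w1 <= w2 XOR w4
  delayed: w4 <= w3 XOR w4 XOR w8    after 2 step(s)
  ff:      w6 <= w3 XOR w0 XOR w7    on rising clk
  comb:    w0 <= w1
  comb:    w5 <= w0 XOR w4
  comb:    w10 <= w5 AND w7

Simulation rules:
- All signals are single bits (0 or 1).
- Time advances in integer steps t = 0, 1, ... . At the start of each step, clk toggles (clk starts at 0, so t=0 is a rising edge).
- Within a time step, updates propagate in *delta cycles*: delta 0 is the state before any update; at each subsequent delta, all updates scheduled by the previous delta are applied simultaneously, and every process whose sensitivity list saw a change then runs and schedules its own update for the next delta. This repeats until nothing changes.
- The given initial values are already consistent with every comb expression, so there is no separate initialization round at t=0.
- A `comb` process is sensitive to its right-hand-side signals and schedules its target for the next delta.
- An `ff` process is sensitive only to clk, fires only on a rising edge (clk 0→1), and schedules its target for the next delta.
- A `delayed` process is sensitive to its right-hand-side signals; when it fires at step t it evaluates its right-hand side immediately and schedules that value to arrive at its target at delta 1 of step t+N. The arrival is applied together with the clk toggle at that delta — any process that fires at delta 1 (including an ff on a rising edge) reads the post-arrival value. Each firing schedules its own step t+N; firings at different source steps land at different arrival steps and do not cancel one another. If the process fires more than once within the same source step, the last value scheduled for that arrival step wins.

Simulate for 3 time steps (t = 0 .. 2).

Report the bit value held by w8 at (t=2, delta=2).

0

t=0 Δ0: w4=1 w0=1 clk=0 w5=0 w10=0 w7=0 w2=0 w6=0 w8=0 w3=0 w1=1
  Δ1: clk:0→1
  Δ2: w6:0→1, w8:0→1
  (2Δ to stable)
t=1 Δ0: w4=1 w0=1 clk=1 w5=0 w10=0 w7=0 w2=0 w6=1 w8=1 w3=0 w1=1
  Δ1: clk:1→0
  (1Δ to stable)
t=2 Δ0: w4=1 w0=1 clk=0 w5=0 w10=0 w7=0 w2=0 w6=1 w8=1 w3=0 w1=1
  Δ1: w4:1→0, clk:0→1
  Δ2: w5:0→1, w8:1→0, w1:1→0
  Δ3: w0:1→0
  Δ4: w5:1→0
  (4Δ to stable)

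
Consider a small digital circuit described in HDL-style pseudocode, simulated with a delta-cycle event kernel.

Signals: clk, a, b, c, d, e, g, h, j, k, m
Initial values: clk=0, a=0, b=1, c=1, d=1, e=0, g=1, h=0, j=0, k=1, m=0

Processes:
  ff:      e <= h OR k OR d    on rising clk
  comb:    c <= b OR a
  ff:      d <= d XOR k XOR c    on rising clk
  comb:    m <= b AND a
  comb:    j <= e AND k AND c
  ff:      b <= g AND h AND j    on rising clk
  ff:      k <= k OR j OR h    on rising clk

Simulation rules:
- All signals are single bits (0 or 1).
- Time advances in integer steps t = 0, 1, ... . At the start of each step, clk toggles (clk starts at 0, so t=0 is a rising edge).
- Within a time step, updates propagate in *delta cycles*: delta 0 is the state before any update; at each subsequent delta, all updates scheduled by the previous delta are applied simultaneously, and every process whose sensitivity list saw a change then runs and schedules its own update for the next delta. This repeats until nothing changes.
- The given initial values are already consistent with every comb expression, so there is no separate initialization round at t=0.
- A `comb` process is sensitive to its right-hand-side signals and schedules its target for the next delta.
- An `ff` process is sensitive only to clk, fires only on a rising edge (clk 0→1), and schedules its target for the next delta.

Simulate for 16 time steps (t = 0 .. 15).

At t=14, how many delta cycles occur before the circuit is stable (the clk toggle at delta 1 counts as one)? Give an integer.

2

t=0 Δ0: m=0 c=1 d=1 h=0 a=0 clk=0 e=0 j=0 b=1 k=1 g=1
  Δ1: clk:0→1
  Δ2: e:0→1, b:1→0
  Δ3: c:1→0, j:0→1
  Δ4: j:1→0
  (4Δ to stable)
t=1 Δ0: m=0 c=0 d=1 h=0 a=0 clk=1 e=1 j=0 b=0 k=1 g=1
  Δ1: clk:1→0
  (1Δ to stable)
t=2 Δ0: m=0 c=0 d=1 h=0 a=0 clk=0 e=1 j=0 b=0 k=1 g=1
  Δ1: clk:0→1
  Δ2: d:1→0
  (2Δ to stable)
t=3 Δ0: m=0 c=0 d=0 h=0 a=0 clk=1 e=1 j=0 b=0 k=1 g=1
  Δ1: clk:1→0
  (1Δ to stable)
t=4 Δ0: m=0 c=0 d=0 h=0 a=0 clk=0 e=1 j=0 b=0 k=1 g=1
  Δ1: clk:0→1
  Δ2: d:0→1
  (2Δ to stable)
t=5 Δ0: m=0 c=0 d=1 h=0 a=0 clk=1 e=1 j=0 b=0 k=1 g=1
  Δ1: clk:1→0
  (1Δ to stable)
t=6 Δ0: m=0 c=0 d=1 h=0 a=0 clk=0 e=1 j=0 b=0 k=1 g=1
  Δ1: clk:0→1
  Δ2: d:1→0
  (2Δ to stable)
t=7 Δ0: m=0 c=0 d=0 h=0 a=0 clk=1 e=1 j=0 b=0 k=1 g=1
  Δ1: clk:1→0
  (1Δ to stable)
t=8 Δ0: m=0 c=0 d=0 h=0 a=0 clk=0 e=1 j=0 b=0 k=1 g=1
  Δ1: clk:0→1
  Δ2: d:0→1
  (2Δ to stable)
t=9 Δ0: m=0 c=0 d=1 h=0 a=0 clk=1 e=1 j=0 b=0 k=1 g=1
  Δ1: clk:1→0
  (1Δ to stable)
t=10 Δ0: m=0 c=0 d=1 h=0 a=0 clk=0 e=1 j=0 b=0 k=1 g=1
  Δ1: clk:0→1
  Δ2: d:1→0
  (2Δ to stable)
t=11 Δ0: m=0 c=0 d=0 h=0 a=0 clk=1 e=1 j=0 b=0 k=1 g=1
  Δ1: clk:1→0
  (1Δ to stable)
t=12 Δ0: m=0 c=0 d=0 h=0 a=0 clk=0 e=1 j=0 b=0 k=1 g=1
  Δ1: clk:0→1
  Δ2: d:0→1
  (2Δ to stable)
t=13 Δ0: m=0 c=0 d=1 h=0 a=0 clk=1 e=1 j=0 b=0 k=1 g=1
  Δ1: clk:1→0
  (1Δ to stable)
t=14 Δ0: m=0 c=0 d=1 h=0 a=0 clk=0 e=1 j=0 b=0 k=1 g=1
  Δ1: clk:0→1
  Δ2: d:1→0
  (2Δ to stable)
t=15 Δ0: m=0 c=0 d=0 h=0 a=0 clk=1 e=1 j=0 b=0 k=1 g=1
  Δ1: clk:1→0
  (1Δ to stable)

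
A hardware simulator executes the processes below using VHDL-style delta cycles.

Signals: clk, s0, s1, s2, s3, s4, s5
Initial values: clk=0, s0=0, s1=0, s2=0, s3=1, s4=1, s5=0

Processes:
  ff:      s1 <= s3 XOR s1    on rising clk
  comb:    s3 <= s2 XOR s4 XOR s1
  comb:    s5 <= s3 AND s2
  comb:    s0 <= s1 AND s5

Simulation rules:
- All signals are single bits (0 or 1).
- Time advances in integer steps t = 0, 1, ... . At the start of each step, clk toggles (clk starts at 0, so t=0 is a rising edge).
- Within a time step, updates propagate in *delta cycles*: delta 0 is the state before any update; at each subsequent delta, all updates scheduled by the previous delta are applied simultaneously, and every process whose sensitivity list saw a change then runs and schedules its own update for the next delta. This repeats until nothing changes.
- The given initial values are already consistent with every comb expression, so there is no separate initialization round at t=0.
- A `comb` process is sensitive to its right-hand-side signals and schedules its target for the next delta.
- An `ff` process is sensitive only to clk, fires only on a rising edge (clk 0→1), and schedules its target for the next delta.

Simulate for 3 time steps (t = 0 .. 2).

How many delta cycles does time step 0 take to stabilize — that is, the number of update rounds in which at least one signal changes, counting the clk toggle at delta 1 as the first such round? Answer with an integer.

3

t=0 Δ0: s3=1 s1=0 s2=0 clk=0 s0=0 s5=0 s4=1
  Δ1: clk:0→1
  Δ2: s1:0→1
  Δ3: s3:1→0
  (3Δ to stable)
t=1 Δ0: s3=0 s1=1 s2=0 clk=1 s0=0 s5=0 s4=1
  Δ1: clk:1→0
  (1Δ to stable)
t=2 Δ0: s3=0 s1=1 s2=0 clk=0 s0=0 s5=0 s4=1
  Δ1: clk:0→1
  (1Δ to stable)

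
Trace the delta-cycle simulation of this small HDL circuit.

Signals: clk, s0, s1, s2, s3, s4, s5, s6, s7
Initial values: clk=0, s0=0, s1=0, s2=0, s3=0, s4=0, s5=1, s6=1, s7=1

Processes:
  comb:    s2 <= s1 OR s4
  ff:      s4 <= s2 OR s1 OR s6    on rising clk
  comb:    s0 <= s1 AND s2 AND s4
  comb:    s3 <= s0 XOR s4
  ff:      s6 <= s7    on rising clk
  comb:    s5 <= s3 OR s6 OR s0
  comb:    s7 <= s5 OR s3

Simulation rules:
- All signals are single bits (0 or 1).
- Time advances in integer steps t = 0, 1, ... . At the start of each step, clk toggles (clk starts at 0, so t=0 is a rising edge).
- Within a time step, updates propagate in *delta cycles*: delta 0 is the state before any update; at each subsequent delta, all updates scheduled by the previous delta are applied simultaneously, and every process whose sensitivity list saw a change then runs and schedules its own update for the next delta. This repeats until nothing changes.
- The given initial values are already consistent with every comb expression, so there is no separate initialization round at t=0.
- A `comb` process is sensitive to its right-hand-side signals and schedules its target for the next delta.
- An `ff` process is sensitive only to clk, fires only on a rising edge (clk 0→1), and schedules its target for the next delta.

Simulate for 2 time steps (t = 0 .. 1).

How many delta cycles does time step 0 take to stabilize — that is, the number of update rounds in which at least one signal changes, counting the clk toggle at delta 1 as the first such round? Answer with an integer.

3

t0.Δ0 s3=0 s4=0 s0=0 s2=0 s5=1 s6=1 s7=1 s1=0 clk=0
t0.Δ1 s3=0 s4=0 s0=0 s2=0 s5=1 s6=1 s7=1 s1=0 clk=1
t0.Δ2 s3=0 s4=1 s0=0 s2=0 s5=1 s6=1 s7=1 s1=0 clk=1
t0.Δ3 s3=1 s4=1 s0=0 s2=1 s5=1 s6=1 s7=1 s1=0 clk=1
t1.Δ0 s3=1 s4=1 s0=0 s2=1 s5=1 s6=1 s7=1 s1=0 clk=1
t1.Δ1 s3=1 s4=1 s0=0 s2=1 s5=1 s6=1 s7=1 s1=0 clk=0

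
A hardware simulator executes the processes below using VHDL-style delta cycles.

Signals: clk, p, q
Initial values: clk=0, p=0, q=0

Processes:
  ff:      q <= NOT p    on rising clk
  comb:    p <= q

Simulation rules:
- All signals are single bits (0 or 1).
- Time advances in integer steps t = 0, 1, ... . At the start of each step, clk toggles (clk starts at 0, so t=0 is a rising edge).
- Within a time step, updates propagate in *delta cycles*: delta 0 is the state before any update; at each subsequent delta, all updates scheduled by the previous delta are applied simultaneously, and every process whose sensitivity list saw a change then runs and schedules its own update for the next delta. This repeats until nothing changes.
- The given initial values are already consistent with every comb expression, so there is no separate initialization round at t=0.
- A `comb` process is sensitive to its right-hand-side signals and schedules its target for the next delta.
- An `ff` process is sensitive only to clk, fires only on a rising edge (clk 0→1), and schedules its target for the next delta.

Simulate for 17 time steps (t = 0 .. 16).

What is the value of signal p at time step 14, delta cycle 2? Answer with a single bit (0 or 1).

t=0 Δ0: clk=0 p=0 q=0
  Δ1: clk:0→1
  Δ2: q:0→1
  Δ3: p:0→1
  (3Δ to stable)
t=1 Δ0: clk=1 p=1 q=1
  Δ1: clk:1→0
  (1Δ to stable)
t=2 Δ0: clk=0 p=1 q=1
  Δ1: clk:0→1
  Δ2: q:1→0
  Δ3: p:1→0
  (3Δ to stable)
t=3 Δ0: clk=1 p=0 q=0
  Δ1: clk:1→0
  (1Δ to stable)
t=4 Δ0: clk=0 p=0 q=0
  Δ1: clk:0→1
  Δ2: q:0→1
  Δ3: p:0→1
  (3Δ to stable)
t=5 Δ0: clk=1 p=1 q=1
  Δ1: clk:1→0
  (1Δ to stable)
t=6 Δ0: clk=0 p=1 q=1
  Δ1: clk:0→1
  Δ2: q:1→0
  Δ3: p:1→0
  (3Δ to stable)
t=7 Δ0: clk=1 p=0 q=0
  Δ1: clk:1→0
  (1Δ to stable)
t=8 Δ0: clk=0 p=0 q=0
  Δ1: clk:0→1
  Δ2: q:0→1
  Δ3: p:0→1
  (3Δ to stable)
t=9 Δ0: clk=1 p=1 q=1
  Δ1: clk:1→0
  (1Δ to stable)
t=10 Δ0: clk=0 p=1 q=1
  Δ1: clk:0→1
  Δ2: q:1→0
  Δ3: p:1→0
  (3Δ to stable)
t=11 Δ0: clk=1 p=0 q=0
  Δ1: clk:1→0
  (1Δ to stable)
t=12 Δ0: clk=0 p=0 q=0
  Δ1: clk:0→1
  Δ2: q:0→1
  Δ3: p:0→1
  (3Δ to stable)
t=13 Δ0: clk=1 p=1 q=1
  Δ1: clk:1→0
  (1Δ to stable)
t=14 Δ0: clk=0 p=1 q=1
  Δ1: clk:0→1
  Δ2: q:1→0
  Δ3: p:1→0
  (3Δ to stable)
t=15 Δ0: clk=1 p=0 q=0
  Δ1: clk:1→0
  (1Δ to stable)
t=16 Δ0: clk=0 p=0 q=0
  Δ1: clk:0→1
  Δ2: q:0→1
  Δ3: p:0→1
  (3Δ to stable)

1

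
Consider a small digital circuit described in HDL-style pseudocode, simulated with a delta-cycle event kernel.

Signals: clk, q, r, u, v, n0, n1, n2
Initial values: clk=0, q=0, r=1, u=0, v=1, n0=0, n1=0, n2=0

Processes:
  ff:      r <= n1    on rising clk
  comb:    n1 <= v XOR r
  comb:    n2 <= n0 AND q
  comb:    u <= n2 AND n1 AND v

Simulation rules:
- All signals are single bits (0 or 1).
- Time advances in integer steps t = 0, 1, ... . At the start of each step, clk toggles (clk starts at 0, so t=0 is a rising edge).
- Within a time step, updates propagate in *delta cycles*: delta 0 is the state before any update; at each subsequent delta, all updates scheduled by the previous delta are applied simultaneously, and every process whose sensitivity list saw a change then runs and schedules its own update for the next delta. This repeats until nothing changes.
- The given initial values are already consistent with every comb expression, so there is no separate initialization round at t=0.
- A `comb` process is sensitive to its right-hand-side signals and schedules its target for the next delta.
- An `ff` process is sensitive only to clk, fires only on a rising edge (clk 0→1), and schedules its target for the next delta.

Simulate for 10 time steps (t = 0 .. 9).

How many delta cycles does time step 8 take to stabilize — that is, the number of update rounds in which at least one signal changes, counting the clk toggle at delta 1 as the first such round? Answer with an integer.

3

t0.Δ0 q=0 n2=0 n0=0 v=1 u=0 r=1 clk=0 n1=0
t0.Δ1 q=0 n2=0 n0=0 v=1 u=0 r=1 clk=1 n1=0
t0.Δ2 q=0 n2=0 n0=0 v=1 u=0 r=0 clk=1 n1=0
t0.Δ3 q=0 n2=0 n0=0 v=1 u=0 r=0 clk=1 n1=1
t1.Δ0 q=0 n2=0 n0=0 v=1 u=0 r=0 clk=1 n1=1
t1.Δ1 q=0 n2=0 n0=0 v=1 u=0 r=0 clk=0 n1=1
t2.Δ0 q=0 n2=0 n0=0 v=1 u=0 r=0 clk=0 n1=1
t2.Δ1 q=0 n2=0 n0=0 v=1 u=0 r=0 clk=1 n1=1
t2.Δ2 q=0 n2=0 n0=0 v=1 u=0 r=1 clk=1 n1=1
t2.Δ3 q=0 n2=0 n0=0 v=1 u=0 r=1 clk=1 n1=0
t3.Δ0 q=0 n2=0 n0=0 v=1 u=0 r=1 clk=1 n1=0
t3.Δ1 q=0 n2=0 n0=0 v=1 u=0 r=1 clk=0 n1=0
t4.Δ0 q=0 n2=0 n0=0 v=1 u=0 r=1 clk=0 n1=0
t4.Δ1 q=0 n2=0 n0=0 v=1 u=0 r=1 clk=1 n1=0
t4.Δ2 q=0 n2=0 n0=0 v=1 u=0 r=0 clk=1 n1=0
t4.Δ3 q=0 n2=0 n0=0 v=1 u=0 r=0 clk=1 n1=1
t5.Δ0 q=0 n2=0 n0=0 v=1 u=0 r=0 clk=1 n1=1
t5.Δ1 q=0 n2=0 n0=0 v=1 u=0 r=0 clk=0 n1=1
t6.Δ0 q=0 n2=0 n0=0 v=1 u=0 r=0 clk=0 n1=1
t6.Δ1 q=0 n2=0 n0=0 v=1 u=0 r=0 clk=1 n1=1
t6.Δ2 q=0 n2=0 n0=0 v=1 u=0 r=1 clk=1 n1=1
t6.Δ3 q=0 n2=0 n0=0 v=1 u=0 r=1 clk=1 n1=0
t7.Δ0 q=0 n2=0 n0=0 v=1 u=0 r=1 clk=1 n1=0
t7.Δ1 q=0 n2=0 n0=0 v=1 u=0 r=1 clk=0 n1=0
t8.Δ0 q=0 n2=0 n0=0 v=1 u=0 r=1 clk=0 n1=0
t8.Δ1 q=0 n2=0 n0=0 v=1 u=0 r=1 clk=1 n1=0
t8.Δ2 q=0 n2=0 n0=0 v=1 u=0 r=0 clk=1 n1=0
t8.Δ3 q=0 n2=0 n0=0 v=1 u=0 r=0 clk=1 n1=1
t9.Δ0 q=0 n2=0 n0=0 v=1 u=0 r=0 clk=1 n1=1
t9.Δ1 q=0 n2=0 n0=0 v=1 u=0 r=0 clk=0 n1=1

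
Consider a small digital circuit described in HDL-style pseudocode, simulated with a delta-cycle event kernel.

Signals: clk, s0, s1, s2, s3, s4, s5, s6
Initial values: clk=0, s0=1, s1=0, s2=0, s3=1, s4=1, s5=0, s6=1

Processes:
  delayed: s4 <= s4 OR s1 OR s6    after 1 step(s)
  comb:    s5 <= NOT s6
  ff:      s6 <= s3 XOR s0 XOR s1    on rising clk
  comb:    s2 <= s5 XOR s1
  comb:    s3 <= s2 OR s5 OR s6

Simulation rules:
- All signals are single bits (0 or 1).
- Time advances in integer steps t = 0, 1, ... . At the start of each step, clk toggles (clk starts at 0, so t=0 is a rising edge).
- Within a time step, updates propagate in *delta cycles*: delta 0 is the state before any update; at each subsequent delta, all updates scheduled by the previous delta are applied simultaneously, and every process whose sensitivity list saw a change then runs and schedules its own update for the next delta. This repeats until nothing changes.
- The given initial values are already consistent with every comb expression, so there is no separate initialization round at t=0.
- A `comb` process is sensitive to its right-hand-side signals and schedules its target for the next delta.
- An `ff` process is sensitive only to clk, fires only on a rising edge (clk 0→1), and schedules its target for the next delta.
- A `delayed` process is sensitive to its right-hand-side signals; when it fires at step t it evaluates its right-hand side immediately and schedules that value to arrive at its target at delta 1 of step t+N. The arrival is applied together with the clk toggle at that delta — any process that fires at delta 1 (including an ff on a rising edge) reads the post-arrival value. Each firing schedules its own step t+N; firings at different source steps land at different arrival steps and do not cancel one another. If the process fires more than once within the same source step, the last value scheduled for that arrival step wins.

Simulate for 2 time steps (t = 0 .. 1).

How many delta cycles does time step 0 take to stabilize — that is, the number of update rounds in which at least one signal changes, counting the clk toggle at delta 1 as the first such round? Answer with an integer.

4

[bits: s1,s0,s5,s3,s6,s4,clk,s2]
t=0: Δ0=01011100 Δ1=01011110 Δ2=01010110 Δ3=01100110 Δ4=01110111 | 4Δ
t=1: Δ0=01110111 Δ1=01110101 | 1Δ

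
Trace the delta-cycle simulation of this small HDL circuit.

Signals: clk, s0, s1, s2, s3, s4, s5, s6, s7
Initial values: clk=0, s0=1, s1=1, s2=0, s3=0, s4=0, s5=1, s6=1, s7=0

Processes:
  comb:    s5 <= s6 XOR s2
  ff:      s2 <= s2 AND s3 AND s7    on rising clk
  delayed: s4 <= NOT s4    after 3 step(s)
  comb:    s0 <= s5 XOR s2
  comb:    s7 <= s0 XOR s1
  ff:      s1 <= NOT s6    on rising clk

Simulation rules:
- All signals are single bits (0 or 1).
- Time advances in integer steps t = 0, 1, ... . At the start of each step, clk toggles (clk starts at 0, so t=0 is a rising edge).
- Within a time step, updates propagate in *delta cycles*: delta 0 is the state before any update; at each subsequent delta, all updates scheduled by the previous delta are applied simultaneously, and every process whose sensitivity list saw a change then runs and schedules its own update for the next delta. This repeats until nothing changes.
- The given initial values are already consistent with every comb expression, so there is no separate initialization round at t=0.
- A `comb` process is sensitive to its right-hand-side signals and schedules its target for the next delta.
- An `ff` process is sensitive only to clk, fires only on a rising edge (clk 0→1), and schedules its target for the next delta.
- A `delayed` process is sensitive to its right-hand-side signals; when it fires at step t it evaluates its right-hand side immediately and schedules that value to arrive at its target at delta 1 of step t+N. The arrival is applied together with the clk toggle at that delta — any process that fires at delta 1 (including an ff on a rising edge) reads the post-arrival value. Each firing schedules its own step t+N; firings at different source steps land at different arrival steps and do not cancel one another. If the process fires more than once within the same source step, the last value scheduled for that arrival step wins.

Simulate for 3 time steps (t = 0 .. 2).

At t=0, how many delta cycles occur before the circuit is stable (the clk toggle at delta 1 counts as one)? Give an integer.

3

t0.Δ0 s6=1 s2=0 s0=1 s3=0 s7=0 s1=1 s4=0 clk=0 s5=1
t0.Δ1 s6=1 s2=0 s0=1 s3=0 s7=0 s1=1 s4=0 clk=1 s5=1
t0.Δ2 s6=1 s2=0 s0=1 s3=0 s7=0 s1=0 s4=0 clk=1 s5=1
t0.Δ3 s6=1 s2=0 s0=1 s3=0 s7=1 s1=0 s4=0 clk=1 s5=1
t1.Δ0 s6=1 s2=0 s0=1 s3=0 s7=1 s1=0 s4=0 clk=1 s5=1
t1.Δ1 s6=1 s2=0 s0=1 s3=0 s7=1 s1=0 s4=0 clk=0 s5=1
t2.Δ0 s6=1 s2=0 s0=1 s3=0 s7=1 s1=0 s4=0 clk=0 s5=1
t2.Δ1 s6=1 s2=0 s0=1 s3=0 s7=1 s1=0 s4=0 clk=1 s5=1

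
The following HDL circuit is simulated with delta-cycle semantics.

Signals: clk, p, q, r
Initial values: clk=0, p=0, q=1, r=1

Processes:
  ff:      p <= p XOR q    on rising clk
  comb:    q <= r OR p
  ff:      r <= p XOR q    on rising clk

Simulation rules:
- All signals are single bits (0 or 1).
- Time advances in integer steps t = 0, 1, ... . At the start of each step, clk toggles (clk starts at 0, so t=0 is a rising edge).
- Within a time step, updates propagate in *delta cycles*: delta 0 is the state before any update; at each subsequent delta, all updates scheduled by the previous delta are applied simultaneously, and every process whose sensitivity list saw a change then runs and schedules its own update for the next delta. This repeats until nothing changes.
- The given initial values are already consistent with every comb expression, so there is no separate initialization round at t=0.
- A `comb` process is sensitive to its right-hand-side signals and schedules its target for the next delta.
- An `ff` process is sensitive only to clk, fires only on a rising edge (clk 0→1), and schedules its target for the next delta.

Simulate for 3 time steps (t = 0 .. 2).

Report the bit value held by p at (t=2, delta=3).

t=0 Δ0: r=1 clk=0 q=1 p=0
  Δ1: clk:0→1
  Δ2: p:0→1
  (2Δ to stable)
t=1 Δ0: r=1 clk=1 q=1 p=1
  Δ1: clk:1→0
  (1Δ to stable)
t=2 Δ0: r=1 clk=0 q=1 p=1
  Δ1: clk:0→1
  Δ2: r:1→0, p:1→0
  Δ3: q:1→0
  (3Δ to stable)

0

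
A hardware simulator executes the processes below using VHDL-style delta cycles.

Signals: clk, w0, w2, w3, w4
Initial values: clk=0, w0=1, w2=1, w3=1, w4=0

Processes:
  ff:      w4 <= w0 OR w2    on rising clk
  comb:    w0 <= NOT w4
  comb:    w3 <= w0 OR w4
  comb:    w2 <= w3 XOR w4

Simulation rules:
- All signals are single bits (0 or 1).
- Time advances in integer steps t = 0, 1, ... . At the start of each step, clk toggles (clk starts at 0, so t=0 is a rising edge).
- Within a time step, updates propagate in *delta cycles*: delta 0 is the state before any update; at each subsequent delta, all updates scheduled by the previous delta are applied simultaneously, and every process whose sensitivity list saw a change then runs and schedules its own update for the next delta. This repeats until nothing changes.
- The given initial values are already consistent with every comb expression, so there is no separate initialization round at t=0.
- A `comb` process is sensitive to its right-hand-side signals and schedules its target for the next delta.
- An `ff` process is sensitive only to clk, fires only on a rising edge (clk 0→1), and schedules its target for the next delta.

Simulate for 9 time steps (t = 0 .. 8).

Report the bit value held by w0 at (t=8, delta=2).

t=0 Δ0: w4=0 w3=1 clk=0 w2=1 w0=1
  Δ1: clk:0→1
  Δ2: w4:0→1
  Δ3: w2:1→0, w0:1→0
  (3Δ to stable)
t=1 Δ0: w4=1 w3=1 clk=1 w2=0 w0=0
  Δ1: clk:1→0
  (1Δ to stable)
t=2 Δ0: w4=1 w3=1 clk=0 w2=0 w0=0
  Δ1: clk:0→1
  Δ2: w4:1→0
  Δ3: w3:1→0, w2:0→1, w0:0→1
  Δ4: w3:0→1, w2:1→0
  Δ5: w2:0→1
  (5Δ to stable)
t=3 Δ0: w4=0 w3=1 clk=1 w2=1 w0=1
  Δ1: clk:1→0
  (1Δ to stable)
t=4 Δ0: w4=0 w3=1 clk=0 w2=1 w0=1
  Δ1: clk:0→1
  Δ2: w4:0→1
  Δ3: w2:1→0, w0:1→0
  (3Δ to stable)
t=5 Δ0: w4=1 w3=1 clk=1 w2=0 w0=0
  Δ1: clk:1→0
  (1Δ to stable)
t=6 Δ0: w4=1 w3=1 clk=0 w2=0 w0=0
  Δ1: clk:0→1
  Δ2: w4:1→0
  Δ3: w3:1→0, w2:0→1, w0:0→1
  Δ4: w3:0→1, w2:1→0
  Δ5: w2:0→1
  (5Δ to stable)
t=7 Δ0: w4=0 w3=1 clk=1 w2=1 w0=1
  Δ1: clk:1→0
  (1Δ to stable)
t=8 Δ0: w4=0 w3=1 clk=0 w2=1 w0=1
  Δ1: clk:0→1
  Δ2: w4:0→1
  Δ3: w2:1→0, w0:1→0
  (3Δ to stable)

1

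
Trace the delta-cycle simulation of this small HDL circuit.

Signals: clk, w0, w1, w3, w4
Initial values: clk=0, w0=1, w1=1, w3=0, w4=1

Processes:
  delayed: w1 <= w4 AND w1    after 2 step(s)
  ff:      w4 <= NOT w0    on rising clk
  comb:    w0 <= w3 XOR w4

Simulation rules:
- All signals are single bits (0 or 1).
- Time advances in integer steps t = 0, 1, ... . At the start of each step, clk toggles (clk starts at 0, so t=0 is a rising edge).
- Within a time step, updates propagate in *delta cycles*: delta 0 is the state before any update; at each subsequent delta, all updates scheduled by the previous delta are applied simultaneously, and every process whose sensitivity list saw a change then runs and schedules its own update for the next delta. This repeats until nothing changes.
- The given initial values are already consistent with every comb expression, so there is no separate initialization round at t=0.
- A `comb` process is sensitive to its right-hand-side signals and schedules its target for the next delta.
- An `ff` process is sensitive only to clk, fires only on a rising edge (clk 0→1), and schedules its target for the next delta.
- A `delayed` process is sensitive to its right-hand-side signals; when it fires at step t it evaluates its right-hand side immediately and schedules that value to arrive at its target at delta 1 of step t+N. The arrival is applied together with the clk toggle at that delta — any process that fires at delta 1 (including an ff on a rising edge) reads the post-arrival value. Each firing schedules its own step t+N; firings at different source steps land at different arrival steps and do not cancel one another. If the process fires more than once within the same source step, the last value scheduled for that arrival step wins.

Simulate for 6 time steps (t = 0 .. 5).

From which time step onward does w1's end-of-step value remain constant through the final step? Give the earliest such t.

2

[bits: w0,w4,clk,w3,w1]
t=0: Δ0=11001 Δ1=11101 Δ2=10101 Δ3=00101 | 3Δ
t=1: Δ0=00101 Δ1=00001 | 1Δ
t=2: Δ0=00001 Δ1=00100 Δ2=01100 Δ3=11100 | 3Δ
t=3: Δ0=11100 Δ1=11000 | 1Δ
t=4: Δ0=11000 Δ1=11100 Δ2=10100 Δ3=00100 | 3Δ
t=5: Δ0=00100 Δ1=00000 | 1Δ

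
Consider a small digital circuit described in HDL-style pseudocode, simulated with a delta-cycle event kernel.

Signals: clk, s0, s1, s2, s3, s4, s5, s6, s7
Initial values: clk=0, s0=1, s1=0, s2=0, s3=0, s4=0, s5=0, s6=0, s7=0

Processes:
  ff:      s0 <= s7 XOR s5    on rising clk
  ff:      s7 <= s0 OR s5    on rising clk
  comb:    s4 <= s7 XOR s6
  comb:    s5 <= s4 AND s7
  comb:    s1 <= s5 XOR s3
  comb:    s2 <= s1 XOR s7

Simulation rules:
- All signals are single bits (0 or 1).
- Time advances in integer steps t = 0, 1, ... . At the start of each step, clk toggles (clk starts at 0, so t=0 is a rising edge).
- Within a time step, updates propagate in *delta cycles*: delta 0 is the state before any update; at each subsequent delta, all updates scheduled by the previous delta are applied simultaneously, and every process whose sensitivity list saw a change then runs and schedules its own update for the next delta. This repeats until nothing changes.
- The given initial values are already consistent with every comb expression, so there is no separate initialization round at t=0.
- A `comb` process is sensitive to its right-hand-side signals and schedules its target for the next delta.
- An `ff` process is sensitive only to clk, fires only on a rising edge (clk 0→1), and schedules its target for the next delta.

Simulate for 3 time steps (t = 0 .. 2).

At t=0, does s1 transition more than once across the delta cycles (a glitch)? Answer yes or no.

t0.Δ0 s1=0 s0=1 s2=0 s7=0 clk=0 s6=0 s5=0 s3=0 s4=0
t0.Δ1 s1=0 s0=1 s2=0 s7=0 clk=1 s6=0 s5=0 s3=0 s4=0
t0.Δ2 s1=0 s0=0 s2=0 s7=1 clk=1 s6=0 s5=0 s3=0 s4=0
t0.Δ3 s1=0 s0=0 s2=1 s7=1 clk=1 s6=0 s5=0 s3=0 s4=1
t0.Δ4 s1=0 s0=0 s2=1 s7=1 clk=1 s6=0 s5=1 s3=0 s4=1
t0.Δ5 s1=1 s0=0 s2=1 s7=1 clk=1 s6=0 s5=1 s3=0 s4=1
t0.Δ6 s1=1 s0=0 s2=0 s7=1 clk=1 s6=0 s5=1 s3=0 s4=1
t1.Δ0 s1=1 s0=0 s2=0 s7=1 clk=1 s6=0 s5=1 s3=0 s4=1
t1.Δ1 s1=1 s0=0 s2=0 s7=1 clk=0 s6=0 s5=1 s3=0 s4=1
t2.Δ0 s1=1 s0=0 s2=0 s7=1 clk=0 s6=0 s5=1 s3=0 s4=1
t2.Δ1 s1=1 s0=0 s2=0 s7=1 clk=1 s6=0 s5=1 s3=0 s4=1

no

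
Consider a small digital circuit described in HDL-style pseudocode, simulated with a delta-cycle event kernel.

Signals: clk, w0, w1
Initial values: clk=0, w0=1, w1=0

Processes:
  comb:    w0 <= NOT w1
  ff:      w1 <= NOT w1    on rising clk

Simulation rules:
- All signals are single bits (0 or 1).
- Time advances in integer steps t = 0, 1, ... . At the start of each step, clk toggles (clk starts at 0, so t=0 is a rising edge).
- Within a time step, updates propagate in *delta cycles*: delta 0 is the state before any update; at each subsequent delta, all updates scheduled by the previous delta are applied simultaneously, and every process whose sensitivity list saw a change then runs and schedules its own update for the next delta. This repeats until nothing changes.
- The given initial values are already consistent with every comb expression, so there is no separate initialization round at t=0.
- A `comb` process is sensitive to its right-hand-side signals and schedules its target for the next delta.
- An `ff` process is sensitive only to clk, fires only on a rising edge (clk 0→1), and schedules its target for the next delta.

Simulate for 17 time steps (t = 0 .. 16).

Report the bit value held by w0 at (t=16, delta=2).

1

t=0 Δ0: w0=1 clk=0 w1=0
  Δ1: clk:0→1
  Δ2: w1:0→1
  Δ3: w0:1→0
  (3Δ to stable)
t=1 Δ0: w0=0 clk=1 w1=1
  Δ1: clk:1→0
  (1Δ to stable)
t=2 Δ0: w0=0 clk=0 w1=1
  Δ1: clk:0→1
  Δ2: w1:1→0
  Δ3: w0:0→1
  (3Δ to stable)
t=3 Δ0: w0=1 clk=1 w1=0
  Δ1: clk:1→0
  (1Δ to stable)
t=4 Δ0: w0=1 clk=0 w1=0
  Δ1: clk:0→1
  Δ2: w1:0→1
  Δ3: w0:1→0
  (3Δ to stable)
t=5 Δ0: w0=0 clk=1 w1=1
  Δ1: clk:1→0
  (1Δ to stable)
t=6 Δ0: w0=0 clk=0 w1=1
  Δ1: clk:0→1
  Δ2: w1:1→0
  Δ3: w0:0→1
  (3Δ to stable)
t=7 Δ0: w0=1 clk=1 w1=0
  Δ1: clk:1→0
  (1Δ to stable)
t=8 Δ0: w0=1 clk=0 w1=0
  Δ1: clk:0→1
  Δ2: w1:0→1
  Δ3: w0:1→0
  (3Δ to stable)
t=9 Δ0: w0=0 clk=1 w1=1
  Δ1: clk:1→0
  (1Δ to stable)
t=10 Δ0: w0=0 clk=0 w1=1
  Δ1: clk:0→1
  Δ2: w1:1→0
  Δ3: w0:0→1
  (3Δ to stable)
t=11 Δ0: w0=1 clk=1 w1=0
  Δ1: clk:1→0
  (1Δ to stable)
t=12 Δ0: w0=1 clk=0 w1=0
  Δ1: clk:0→1
  Δ2: w1:0→1
  Δ3: w0:1→0
  (3Δ to stable)
t=13 Δ0: w0=0 clk=1 w1=1
  Δ1: clk:1→0
  (1Δ to stable)
t=14 Δ0: w0=0 clk=0 w1=1
  Δ1: clk:0→1
  Δ2: w1:1→0
  Δ3: w0:0→1
  (3Δ to stable)
t=15 Δ0: w0=1 clk=1 w1=0
  Δ1: clk:1→0
  (1Δ to stable)
t=16 Δ0: w0=1 clk=0 w1=0
  Δ1: clk:0→1
  Δ2: w1:0→1
  Δ3: w0:1→0
  (3Δ to stable)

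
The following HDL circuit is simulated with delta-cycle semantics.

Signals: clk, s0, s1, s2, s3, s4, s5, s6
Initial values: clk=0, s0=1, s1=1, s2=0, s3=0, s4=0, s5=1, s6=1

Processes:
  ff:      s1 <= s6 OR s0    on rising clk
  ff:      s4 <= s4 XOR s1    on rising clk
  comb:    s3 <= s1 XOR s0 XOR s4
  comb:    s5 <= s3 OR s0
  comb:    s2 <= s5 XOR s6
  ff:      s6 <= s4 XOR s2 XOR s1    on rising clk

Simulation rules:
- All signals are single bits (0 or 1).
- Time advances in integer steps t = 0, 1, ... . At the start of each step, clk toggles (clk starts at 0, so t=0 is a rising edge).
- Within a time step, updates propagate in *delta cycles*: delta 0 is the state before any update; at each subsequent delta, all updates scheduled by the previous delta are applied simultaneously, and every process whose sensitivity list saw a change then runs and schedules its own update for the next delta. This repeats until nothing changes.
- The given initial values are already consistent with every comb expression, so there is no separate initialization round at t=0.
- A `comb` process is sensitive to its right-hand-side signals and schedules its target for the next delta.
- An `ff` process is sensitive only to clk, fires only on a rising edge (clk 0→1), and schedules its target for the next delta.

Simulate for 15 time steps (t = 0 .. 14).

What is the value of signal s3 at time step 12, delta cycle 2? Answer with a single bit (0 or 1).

0

t=0 Δ0: s2=0 s0=1 s3=0 clk=0 s4=0 s6=1 s1=1 s5=1
  Δ1: clk:0→1
  Δ2: s4:0→1
  Δ3: s3:0→1
  (3Δ to stable)
t=1 Δ0: s2=0 s0=1 s3=1 clk=1 s4=1 s6=1 s1=1 s5=1
  Δ1: clk:1→0
  (1Δ to stable)
t=2 Δ0: s2=0 s0=1 s3=1 clk=0 s4=1 s6=1 s1=1 s5=1
  Δ1: clk:0→1
  Δ2: s4:1→0, s6:1→0
  Δ3: s2:0→1, s3:1→0
  (3Δ to stable)
t=3 Δ0: s2=1 s0=1 s3=0 clk=1 s4=0 s6=0 s1=1 s5=1
  Δ1: clk:1→0
  (1Δ to stable)
t=4 Δ0: s2=1 s0=1 s3=0 clk=0 s4=0 s6=0 s1=1 s5=1
  Δ1: clk:0→1
  Δ2: s4:0→1
  Δ3: s3:0→1
  (3Δ to stable)
t=5 Δ0: s2=1 s0=1 s3=1 clk=1 s4=1 s6=0 s1=1 s5=1
  Δ1: clk:1→0
  (1Δ to stable)
t=6 Δ0: s2=1 s0=1 s3=1 clk=0 s4=1 s6=0 s1=1 s5=1
  Δ1: clk:0→1
  Δ2: s4:1→0, s6:0→1
  Δ3: s2:1→0, s3:1→0
  (3Δ to stable)
t=7 Δ0: s2=0 s0=1 s3=0 clk=1 s4=0 s6=1 s1=1 s5=1
  Δ1: clk:1→0
  (1Δ to stable)
t=8 Δ0: s2=0 s0=1 s3=0 clk=0 s4=0 s6=1 s1=1 s5=1
  Δ1: clk:0→1
  Δ2: s4:0→1
  Δ3: s3:0→1
  (3Δ to stable)
t=9 Δ0: s2=0 s0=1 s3=1 clk=1 s4=1 s6=1 s1=1 s5=1
  Δ1: clk:1→0
  (1Δ to stable)
t=10 Δ0: s2=0 s0=1 s3=1 clk=0 s4=1 s6=1 s1=1 s5=1
  Δ1: clk:0→1
  Δ2: s4:1→0, s6:1→0
  Δ3: s2:0→1, s3:1→0
  (3Δ to stable)
t=11 Δ0: s2=1 s0=1 s3=0 clk=1 s4=0 s6=0 s1=1 s5=1
  Δ1: clk:1→0
  (1Δ to stable)
t=12 Δ0: s2=1 s0=1 s3=0 clk=0 s4=0 s6=0 s1=1 s5=1
  Δ1: clk:0→1
  Δ2: s4:0→1
  Δ3: s3:0→1
  (3Δ to stable)
t=13 Δ0: s2=1 s0=1 s3=1 clk=1 s4=1 s6=0 s1=1 s5=1
  Δ1: clk:1→0
  (1Δ to stable)
t=14 Δ0: s2=1 s0=1 s3=1 clk=0 s4=1 s6=0 s1=1 s5=1
  Δ1: clk:0→1
  Δ2: s4:1→0, s6:0→1
  Δ3: s2:1→0, s3:1→0
  (3Δ to stable)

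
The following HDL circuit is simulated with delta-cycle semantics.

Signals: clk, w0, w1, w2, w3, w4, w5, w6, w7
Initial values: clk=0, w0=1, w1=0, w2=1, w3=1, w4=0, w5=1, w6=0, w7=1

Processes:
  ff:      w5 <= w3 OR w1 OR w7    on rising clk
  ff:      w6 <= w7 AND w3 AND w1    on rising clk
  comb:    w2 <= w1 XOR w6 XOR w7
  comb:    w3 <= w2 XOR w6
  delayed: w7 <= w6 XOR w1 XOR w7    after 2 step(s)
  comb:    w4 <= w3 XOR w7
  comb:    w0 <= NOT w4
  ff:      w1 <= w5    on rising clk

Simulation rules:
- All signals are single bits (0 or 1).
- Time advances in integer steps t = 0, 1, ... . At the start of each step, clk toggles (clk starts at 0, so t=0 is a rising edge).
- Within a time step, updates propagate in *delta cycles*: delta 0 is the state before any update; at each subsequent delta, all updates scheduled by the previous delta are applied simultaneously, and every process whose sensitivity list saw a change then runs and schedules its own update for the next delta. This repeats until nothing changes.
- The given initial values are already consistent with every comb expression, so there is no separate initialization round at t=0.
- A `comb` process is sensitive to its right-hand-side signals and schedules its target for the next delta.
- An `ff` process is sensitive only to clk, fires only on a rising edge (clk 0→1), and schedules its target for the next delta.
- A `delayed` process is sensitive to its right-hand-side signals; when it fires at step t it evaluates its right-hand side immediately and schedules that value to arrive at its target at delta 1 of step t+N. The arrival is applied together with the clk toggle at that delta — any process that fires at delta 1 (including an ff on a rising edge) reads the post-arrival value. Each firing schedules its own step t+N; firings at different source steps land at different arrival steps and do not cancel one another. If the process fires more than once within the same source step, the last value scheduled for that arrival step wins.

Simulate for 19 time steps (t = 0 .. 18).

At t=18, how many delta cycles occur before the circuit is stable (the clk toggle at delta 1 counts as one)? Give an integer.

t0.Δ0 clk=0 w6=0 w3=1 w4=0 w1=0 w5=1 w7=1 w0=1 w2=1
t0.Δ1 clk=1 w6=0 w3=1 w4=0 w1=0 w5=1 w7=1 w0=1 w2=1
t0.Δ2 clk=1 w6=0 w3=1 w4=0 w1=1 w5=1 w7=1 w0=1 w2=1
t0.Δ3 clk=1 w6=0 w3=1 w4=0 w1=1 w5=1 w7=1 w0=1 w2=0
t0.Δ4 clk=1 w6=0 w3=0 w4=0 w1=1 w5=1 w7=1 w0=1 w2=0
t0.Δ5 clk=1 w6=0 w3=0 w4=1 w1=1 w5=1 w7=1 w0=1 w2=0
t0.Δ6 clk=1 w6=0 w3=0 w4=1 w1=1 w5=1 w7=1 w0=0 w2=0
t1.Δ0 clk=1 w6=0 w3=0 w4=1 w1=1 w5=1 w7=1 w0=0 w2=0
t1.Δ1 clk=0 w6=0 w3=0 w4=1 w1=1 w5=1 w7=1 w0=0 w2=0
t2.Δ0 clk=0 w6=0 w3=0 w4=1 w1=1 w5=1 w7=1 w0=0 w2=0
t2.Δ1 clk=1 w6=0 w3=0 w4=1 w1=1 w5=1 w7=0 w0=0 w2=0
t2.Δ2 clk=1 w6=0 w3=0 w4=0 w1=1 w5=1 w7=0 w0=0 w2=1
t2.Δ3 clk=1 w6=0 w3=1 w4=0 w1=1 w5=1 w7=0 w0=1 w2=1
t2.Δ4 clk=1 w6=0 w3=1 w4=1 w1=1 w5=1 w7=0 w0=1 w2=1
t2.Δ5 clk=1 w6=0 w3=1 w4=1 w1=1 w5=1 w7=0 w0=0 w2=1
t3.Δ0 clk=1 w6=0 w3=1 w4=1 w1=1 w5=1 w7=0 w0=0 w2=1
t3.Δ1 clk=0 w6=0 w3=1 w4=1 w1=1 w5=1 w7=0 w0=0 w2=1
t4.Δ0 clk=0 w6=0 w3=1 w4=1 w1=1 w5=1 w7=0 w0=0 w2=1
t4.Δ1 clk=1 w6=0 w3=1 w4=1 w1=1 w5=1 w7=1 w0=0 w2=1
t4.Δ2 clk=1 w6=1 w3=1 w4=0 w1=1 w5=1 w7=1 w0=0 w2=0
t4.Δ3 clk=1 w6=1 w3=1 w4=0 w1=1 w5=1 w7=1 w0=1 w2=1
t4.Δ4 clk=1 w6=1 w3=0 w4=0 w1=1 w5=1 w7=1 w0=1 w2=1
t4.Δ5 clk=1 w6=1 w3=0 w4=1 w1=1 w5=1 w7=1 w0=1 w2=1
t4.Δ6 clk=1 w6=1 w3=0 w4=1 w1=1 w5=1 w7=1 w0=0 w2=1
t5.Δ0 clk=1 w6=1 w3=0 w4=1 w1=1 w5=1 w7=1 w0=0 w2=1
t5.Δ1 clk=0 w6=1 w3=0 w4=1 w1=1 w5=1 w7=1 w0=0 w2=1
t6.Δ0 clk=0 w6=1 w3=0 w4=1 w1=1 w5=1 w7=1 w0=0 w2=1
t6.Δ1 clk=1 w6=1 w3=0 w4=1 w1=1 w5=1 w7=1 w0=0 w2=1
t6.Δ2 clk=1 w6=0 w3=0 w4=1 w1=1 w5=1 w7=1 w0=0 w2=1
t6.Δ3 clk=1 w6=0 w3=1 w4=1 w1=1 w5=1 w7=1 w0=0 w2=0
t6.Δ4 clk=1 w6=0 w3=0 w4=0 w1=1 w5=1 w7=1 w0=0 w2=0
t6.Δ5 clk=1 w6=0 w3=0 w4=1 w1=1 w5=1 w7=1 w0=1 w2=0
t6.Δ6 clk=1 w6=0 w3=0 w4=1 w1=1 w5=1 w7=1 w0=0 w2=0
t7.Δ0 clk=1 w6=0 w3=0 w4=1 w1=1 w5=1 w7=1 w0=0 w2=0
t7.Δ1 clk=0 w6=0 w3=0 w4=1 w1=1 w5=1 w7=1 w0=0 w2=0
t8.Δ0 clk=0 w6=0 w3=0 w4=1 w1=1 w5=1 w7=1 w0=0 w2=0
t8.Δ1 clk=1 w6=0 w3=0 w4=1 w1=1 w5=1 w7=0 w0=0 w2=0
t8.Δ2 clk=1 w6=0 w3=0 w4=0 w1=1 w5=1 w7=0 w0=0 w2=1
t8.Δ3 clk=1 w6=0 w3=1 w4=0 w1=1 w5=1 w7=0 w0=1 w2=1
t8.Δ4 clk=1 w6=0 w3=1 w4=1 w1=1 w5=1 w7=0 w0=1 w2=1
t8.Δ5 clk=1 w6=0 w3=1 w4=1 w1=1 w5=1 w7=0 w0=0 w2=1
t9.Δ0 clk=1 w6=0 w3=1 w4=1 w1=1 w5=1 w7=0 w0=0 w2=1
t9.Δ1 clk=0 w6=0 w3=1 w4=1 w1=1 w5=1 w7=0 w0=0 w2=1
t10.Δ0 clk=0 w6=0 w3=1 w4=1 w1=1 w5=1 w7=0 w0=0 w2=1
t10.Δ1 clk=1 w6=0 w3=1 w4=1 w1=1 w5=1 w7=1 w0=0 w2=1
t10.Δ2 clk=1 w6=1 w3=1 w4=0 w1=1 w5=1 w7=1 w0=0 w2=0
t10.Δ3 clk=1 w6=1 w3=1 w4=0 w1=1 w5=1 w7=1 w0=1 w2=1
t10.Δ4 clk=1 w6=1 w3=0 w4=0 w1=1 w5=1 w7=1 w0=1 w2=1
t10.Δ5 clk=1 w6=1 w3=0 w4=1 w1=1 w5=1 w7=1 w0=1 w2=1
t10.Δ6 clk=1 w6=1 w3=0 w4=1 w1=1 w5=1 w7=1 w0=0 w2=1
t11.Δ0 clk=1 w6=1 w3=0 w4=1 w1=1 w5=1 w7=1 w0=0 w2=1
t11.Δ1 clk=0 w6=1 w3=0 w4=1 w1=1 w5=1 w7=1 w0=0 w2=1
t12.Δ0 clk=0 w6=1 w3=0 w4=1 w1=1 w5=1 w7=1 w0=0 w2=1
t12.Δ1 clk=1 w6=1 w3=0 w4=1 w1=1 w5=1 w7=1 w0=0 w2=1
t12.Δ2 clk=1 w6=0 w3=0 w4=1 w1=1 w5=1 w7=1 w0=0 w2=1
t12.Δ3 clk=1 w6=0 w3=1 w4=1 w1=1 w5=1 w7=1 w0=0 w2=0
t12.Δ4 clk=1 w6=0 w3=0 w4=0 w1=1 w5=1 w7=1 w0=0 w2=0
t12.Δ5 clk=1 w6=0 w3=0 w4=1 w1=1 w5=1 w7=1 w0=1 w2=0
t12.Δ6 clk=1 w6=0 w3=0 w4=1 w1=1 w5=1 w7=1 w0=0 w2=0
t13.Δ0 clk=1 w6=0 w3=0 w4=1 w1=1 w5=1 w7=1 w0=0 w2=0
t13.Δ1 clk=0 w6=0 w3=0 w4=1 w1=1 w5=1 w7=1 w0=0 w2=0
t14.Δ0 clk=0 w6=0 w3=0 w4=1 w1=1 w5=1 w7=1 w0=0 w2=0
t14.Δ1 clk=1 w6=0 w3=0 w4=1 w1=1 w5=1 w7=0 w0=0 w2=0
t14.Δ2 clk=1 w6=0 w3=0 w4=0 w1=1 w5=1 w7=0 w0=0 w2=1
t14.Δ3 clk=1 w6=0 w3=1 w4=0 w1=1 w5=1 w7=0 w0=1 w2=1
t14.Δ4 clk=1 w6=0 w3=1 w4=1 w1=1 w5=1 w7=0 w0=1 w2=1
t14.Δ5 clk=1 w6=0 w3=1 w4=1 w1=1 w5=1 w7=0 w0=0 w2=1
t15.Δ0 clk=1 w6=0 w3=1 w4=1 w1=1 w5=1 w7=0 w0=0 w2=1
t15.Δ1 clk=0 w6=0 w3=1 w4=1 w1=1 w5=1 w7=0 w0=0 w2=1
t16.Δ0 clk=0 w6=0 w3=1 w4=1 w1=1 w5=1 w7=0 w0=0 w2=1
t16.Δ1 clk=1 w6=0 w3=1 w4=1 w1=1 w5=1 w7=1 w0=0 w2=1
t16.Δ2 clk=1 w6=1 w3=1 w4=0 w1=1 w5=1 w7=1 w0=0 w2=0
t16.Δ3 clk=1 w6=1 w3=1 w4=0 w1=1 w5=1 w7=1 w0=1 w2=1
t16.Δ4 clk=1 w6=1 w3=0 w4=0 w1=1 w5=1 w7=1 w0=1 w2=1
t16.Δ5 clk=1 w6=1 w3=0 w4=1 w1=1 w5=1 w7=1 w0=1 w2=1
t16.Δ6 clk=1 w6=1 w3=0 w4=1 w1=1 w5=1 w7=1 w0=0 w2=1
t17.Δ0 clk=1 w6=1 w3=0 w4=1 w1=1 w5=1 w7=1 w0=0 w2=1
t17.Δ1 clk=0 w6=1 w3=0 w4=1 w1=1 w5=1 w7=1 w0=0 w2=1
t18.Δ0 clk=0 w6=1 w3=0 w4=1 w1=1 w5=1 w7=1 w0=0 w2=1
t18.Δ1 clk=1 w6=1 w3=0 w4=1 w1=1 w5=1 w7=1 w0=0 w2=1
t18.Δ2 clk=1 w6=0 w3=0 w4=1 w1=1 w5=1 w7=1 w0=0 w2=1
t18.Δ3 clk=1 w6=0 w3=1 w4=1 w1=1 w5=1 w7=1 w0=0 w2=0
t18.Δ4 clk=1 w6=0 w3=0 w4=0 w1=1 w5=1 w7=1 w0=0 w2=0
t18.Δ5 clk=1 w6=0 w3=0 w4=1 w1=1 w5=1 w7=1 w0=1 w2=0
t18.Δ6 clk=1 w6=0 w3=0 w4=1 w1=1 w5=1 w7=1 w0=0 w2=0

6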